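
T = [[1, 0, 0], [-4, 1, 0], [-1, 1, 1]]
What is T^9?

[[1, 0, 0], [-36, 1, 0], [-153, 9, 1]]

T = I + N where N = [[0, 0, 0], [-4, 0, 0], [-1, 1, 0]] is strictly lower-triangular, so N^3 = 0.
(I + N)^9 = I + 9·N + 36·N^2 = [[1, 0, 0], [-36, 1, 0], [-153, 9, 1]].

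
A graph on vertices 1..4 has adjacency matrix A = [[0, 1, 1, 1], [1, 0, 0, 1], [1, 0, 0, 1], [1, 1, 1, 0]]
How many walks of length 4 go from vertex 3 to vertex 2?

The number of length-4 walks from vertex 3 to vertex 2 is entry (3,2) of A⁴, where A is the adjacency matrix.
A² = [[3, 1, 1, 2], [1, 2, 2, 1], [1, 2, 2, 1], [2, 1, 1, 3]]
A³ = [[4, 5, 5, 5], [5, 2, 2, 5], [5, 2, 2, 5], [5, 5, 5, 4]]
A⁴ = [[15, 9, 9, 14], [9, 10, 10, 9], [9, 10, 10, 9], [14, 9, 9, 15]]

10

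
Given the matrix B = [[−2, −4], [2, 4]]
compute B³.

B² = [[−4, −8], [4, 8]]
B³ = [[−8, −16], [8, 16]]

[[−8, −16], [8, 16]]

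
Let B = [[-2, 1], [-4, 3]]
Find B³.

[[-4, 3], [-12, 11]]

B² = [[0, 1], [-4, 5]]
B³ = [[-4, 3], [-12, 11]]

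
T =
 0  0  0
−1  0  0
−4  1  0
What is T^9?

T is strictly triangular, hence nilpotent: T^3 = 0, so T^9 = 0.

[[0, 0, 0], [0, 0, 0], [0, 0, 0]]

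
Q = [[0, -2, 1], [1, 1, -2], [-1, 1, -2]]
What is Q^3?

Q^2 = [[-3, -1, 2], [3, -3, 3], [3, 1, 1]]
Q^3 = [[-3, 7, -5], [-6, -6, 3], [0, -4, -1]]

[[-3, 7, -5], [-6, -6, 3], [0, -4, -1]]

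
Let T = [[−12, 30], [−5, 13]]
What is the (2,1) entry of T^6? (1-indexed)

tr T = 1 and det T = −6, so the characteristic polynomial is λ² − (1)λ + (−6) with roots 3 and −2.
Eigenvectors give P = [[−2, 3], [−1, 1]] with P⁻¹ = [[1, −3], [1, −2]], and T = P·diag(3, −2)·P⁻¹.
Then T^6 = P·diag(729, 64)·P⁻¹ = [[−1458, 192], [−729, 64]] · [[1, −3], [1, −2]] = [[−1266, 3990], [−665, 2059]].

−665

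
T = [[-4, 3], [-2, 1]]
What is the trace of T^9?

tr T = -3 and det T = 2, so the characteristic polynomial is λ² − (-3)λ + (2) with roots -2 and -1.
Eigenvectors give P = [[3, 1], [2, 1]] with P⁻¹ = [[1, -1], [-2, 3]], and T = P·diag(-2, -1)·P⁻¹.
Then T^9 = P·diag(-512, -1)·P⁻¹ = [[-1536, -1], [-1024, -1]] · [[1, -1], [-2, 3]] = [[-1534, 1533], [-1022, 1021]].

-513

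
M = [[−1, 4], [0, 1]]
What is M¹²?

M² = I (check: tr M = 0 and det M = −1), so M¹² = I since 12 is even.

[[1, 0], [0, 1]]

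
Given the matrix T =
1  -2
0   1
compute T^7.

T = I + N where N = [[0, -2], [0, 0]] is strictly upper-triangular, so N^2 = 0.
(I + N)^7 = I + 7·N = [[1, -14], [0, 1]].

[[1, -14], [0, 1]]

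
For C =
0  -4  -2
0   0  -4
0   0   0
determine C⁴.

C is strictly triangular, hence nilpotent: C³ = 0, so C⁴ = 0.

[[0, 0, 0], [0, 0, 0], [0, 0, 0]]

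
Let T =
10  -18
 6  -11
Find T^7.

tr T = -1 and det T = -2, so the characteristic polynomial is λ² − (-1)λ + (-2) with roots -2 and 1.
Eigenvectors give P = [[-3, -2], [-2, -1]] with P⁻¹ = [[1, -2], [-2, 3]], and T = P·diag(-2, 1)·P⁻¹.
Then T^7 = P·diag(-128, 1)·P⁻¹ = [[384, -2], [256, -1]] · [[1, -2], [-2, 3]] = [[388, -774], [258, -515]].

[[388, -774], [258, -515]]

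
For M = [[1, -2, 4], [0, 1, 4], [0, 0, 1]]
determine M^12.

M = I + N where N = [[0, -2, 4], [0, 0, 4], [0, 0, 0]] is strictly upper-triangular, so N^3 = 0.
(I + N)^12 = I + 12·N + 66·N^2 = [[1, -24, -480], [0, 1, 48], [0, 0, 1]].

[[1, -24, -480], [0, 1, 48], [0, 0, 1]]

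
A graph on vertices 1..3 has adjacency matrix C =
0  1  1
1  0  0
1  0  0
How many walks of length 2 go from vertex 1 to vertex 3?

0

The number of length-2 walks from vertex 1 to vertex 3 is entry (1,3) of C^2, where C is the adjacency matrix.
C^2 = [[2, 0, 0], [0, 1, 1], [0, 1, 1]]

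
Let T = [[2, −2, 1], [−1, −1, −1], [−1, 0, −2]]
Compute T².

[[5, −2, 2], [0, 3, 2], [0, 2, 3]]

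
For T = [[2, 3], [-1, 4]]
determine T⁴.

[[-107, 252], [-84, 61]]

T² = [[1, 18], [-6, 13]]
T³ = [[-16, 75], [-25, 34]]
T⁴ = [[-107, 252], [-84, 61]]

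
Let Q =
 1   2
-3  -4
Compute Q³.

tr Q = -3 and det Q = 2, so the characteristic polynomial is λ² − (-3)λ + (2) with roots -1 and -2.
Eigenvectors give P = [[-1, -2], [1, 3]] with P⁻¹ = [[-3, -2], [1, 1]], and Q = P·diag(-1, -2)·P⁻¹.
Then Q³ = P·diag(-1, -8)·P⁻¹ = [[1, 16], [-1, -24]] · [[-3, -2], [1, 1]] = [[13, 14], [-21, -22]].

[[13, 14], [-21, -22]]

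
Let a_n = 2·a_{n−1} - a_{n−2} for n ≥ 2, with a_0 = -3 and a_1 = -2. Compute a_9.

6

With companion matrix C = [[2, -1], [1, 0]], [a_n, a_{n−1}]ᵀ = C·[a_{n−1}, a_{n−2}]ᵀ, so [a_9, a_8]ᵀ = C⁸·[a_1, a_0]ᵀ.
C⁸ = [[9, -8], [8, -7]], giving [a_9, a_8]ᵀ = [[6], [5]].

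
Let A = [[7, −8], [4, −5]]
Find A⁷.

[[4375, −4376], [2188, −2189]]

tr A = 2 and det A = −3, so the characteristic polynomial is λ² − (2)λ + (−3) with roots −1 and 3.
Eigenvectors give P = [[−1, 2], [−1, 1]] with P⁻¹ = [[1, −2], [1, −1]], and A = P·diag(−1, 3)·P⁻¹.
Then A⁷ = P·diag(−1, 2187)·P⁻¹ = [[1, 4374], [1, 2187]] · [[1, −2], [1, −1]] = [[4375, −4376], [2188, −2189]].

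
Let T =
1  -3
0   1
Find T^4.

[[1, -12], [0, 1]]

T = I + N where N = [[0, -3], [0, 0]] is strictly upper-triangular, so N^2 = 0.
(I + N)^4 = I + 4·N = [[1, -12], [0, 1]].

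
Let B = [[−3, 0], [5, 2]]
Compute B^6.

[[729, 0], [−665, 64]]

tr B = −1 and det B = −6, so the characteristic polynomial is λ² − (−1)λ + (−6) with roots 2 and −3.
Eigenvectors give P = [[0, 1], [−1, −1]] with P⁻¹ = [[−1, −1], [1, 0]], and B = P·diag(2, −3)·P⁻¹.
Then B^6 = P·diag(64, 729)·P⁻¹ = [[0, 729], [−64, −729]] · [[−1, −1], [1, 0]] = [[729, 0], [−665, 64]].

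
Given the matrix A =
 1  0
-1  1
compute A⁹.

[[1, 0], [-9, 1]]

A = I + N where N = [[0, 0], [-1, 0]] is strictly lower-triangular, so N² = 0.
(I + N)⁹ = I + 9·N = [[1, 0], [-9, 1]].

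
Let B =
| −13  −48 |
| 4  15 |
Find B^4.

tr B = 2 and det B = −3, so the characteristic polynomial is λ² − (2)λ + (−3) with roots −1 and 3.
Eigenvectors give P = [[4, −3], [−1, 1]] with P⁻¹ = [[1, 3], [1, 4]], and B = P·diag(−1, 3)·P⁻¹.
Then B^4 = P·diag(1, 81)·P⁻¹ = [[4, −243], [−1, 81]] · [[1, 3], [1, 4]] = [[−239, −960], [80, 321]].

[[−239, −960], [80, 321]]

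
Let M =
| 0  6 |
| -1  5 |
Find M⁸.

[[-12354, 37830], [-6305, 19171]]

tr M = 5 and det M = 6, so the characteristic polynomial is λ² − (5)λ + (6) with roots 3 and 2.
Eigenvectors give P = [[-2, 3], [-1, 1]] with P⁻¹ = [[1, -3], [1, -2]], and M = P·diag(3, 2)·P⁻¹.
Then M⁸ = P·diag(6561, 256)·P⁻¹ = [[-13122, 768], [-6561, 256]] · [[1, -3], [1, -2]] = [[-12354, 37830], [-6305, 19171]].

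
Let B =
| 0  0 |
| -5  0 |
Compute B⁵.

B is strictly triangular, hence nilpotent: B² = 0, so B⁵ = 0.

[[0, 0], [0, 0]]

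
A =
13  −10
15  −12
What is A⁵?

[[793, −550], [825, −582]]

tr A = 1 and det A = −6, so the characteristic polynomial is λ² − (1)λ + (−6) with roots 3 and −2.
Eigenvectors give P = [[1, −2], [1, −3]] with P⁻¹ = [[3, −2], [1, −1]], and A = P·diag(3, −2)·P⁻¹.
Then A⁵ = P·diag(243, −32)·P⁻¹ = [[243, 64], [243, 96]] · [[3, −2], [1, −1]] = [[793, −550], [825, −582]].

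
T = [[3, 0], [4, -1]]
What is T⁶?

[[729, 0], [728, 1]]

tr T = 2 and det T = -3, so the characteristic polynomial is λ² − (2)λ + (-3) with roots 3 and -1.
Eigenvectors give P = [[1, 0], [1, -1]] with P⁻¹ = [[1, 0], [1, -1]], and T = P·diag(3, -1)·P⁻¹.
Then T⁶ = P·diag(729, 1)·P⁻¹ = [[729, 0], [729, -1]] · [[1, 0], [1, -1]] = [[729, 0], [728, 1]].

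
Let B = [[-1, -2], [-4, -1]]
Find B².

[[9, 4], [8, 9]]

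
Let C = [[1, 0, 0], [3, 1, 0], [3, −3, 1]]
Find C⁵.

C = I + N where N = [[0, 0, 0], [3, 0, 0], [3, −3, 0]] is strictly lower-triangular, so N³ = 0.
(I + N)⁵ = I + 5·N + 10·N² = [[1, 0, 0], [15, 1, 0], [−75, −15, 1]].

[[1, 0, 0], [15, 1, 0], [−75, −15, 1]]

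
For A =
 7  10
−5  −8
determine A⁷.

[[2443, 4630], [−2315, −4502]]

tr A = −1 and det A = −6, so the characteristic polynomial is λ² − (−1)λ + (−6) with roots −3 and 2.
Eigenvectors give P = [[−1, −2], [1, 1]] with P⁻¹ = [[1, 2], [−1, −1]], and A = P·diag(−3, 2)·P⁻¹.
Then A⁷ = P·diag(−2187, 128)·P⁻¹ = [[2187, −256], [−2187, 128]] · [[1, 2], [−1, −1]] = [[2443, 4630], [−2315, −4502]].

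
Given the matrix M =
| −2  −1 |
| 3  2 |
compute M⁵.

M² = I (check: tr M = 0 and det M = −1), so M⁵ = M since 5 is odd.

[[−2, −1], [3, 2]]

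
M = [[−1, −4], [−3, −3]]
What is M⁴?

[[361, 544], [408, 633]]

M² = [[13, 16], [12, 21]]
M³ = [[−61, −100], [−75, −111]]
M⁴ = [[361, 544], [408, 633]]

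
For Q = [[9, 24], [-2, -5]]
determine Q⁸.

[[26241, 78720], [-6560, -19679]]

tr Q = 4 and det Q = 3, so the characteristic polynomial is λ² − (4)λ + (3) with roots 1 and 3.
Eigenvectors give P = [[-3, 4], [1, -1]] with P⁻¹ = [[1, 4], [1, 3]], and Q = P·diag(1, 3)·P⁻¹.
Then Q⁸ = P·diag(1, 6561)·P⁻¹ = [[-3, 26244], [1, -6561]] · [[1, 4], [1, 3]] = [[26241, 78720], [-6560, -19679]].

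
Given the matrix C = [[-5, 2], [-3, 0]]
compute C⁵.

[[-665, 422], [-633, 390]]

tr C = -5 and det C = 6, so the characteristic polynomial is λ² − (-5)λ + (6) with roots -2 and -3.
Eigenvectors give P = [[-2, 1], [-3, 1]] with P⁻¹ = [[1, -1], [3, -2]], and C = P·diag(-2, -3)·P⁻¹.
Then C⁵ = P·diag(-32, -243)·P⁻¹ = [[64, -243], [96, -243]] · [[1, -1], [3, -2]] = [[-665, 422], [-633, 390]].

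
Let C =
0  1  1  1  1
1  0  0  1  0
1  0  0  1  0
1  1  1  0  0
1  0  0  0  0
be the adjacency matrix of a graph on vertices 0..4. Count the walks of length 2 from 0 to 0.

The number of length-2 walks from vertex 0 to vertex 0 is entry (0,0) of C², where C is the adjacency matrix.
C² = [[4, 1, 1, 2, 0], [1, 2, 2, 1, 1], [1, 2, 2, 1, 1], [2, 1, 1, 3, 1], [0, 1, 1, 1, 1]]

4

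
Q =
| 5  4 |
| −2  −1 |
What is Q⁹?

[[39365, 39364], [−19682, −19681]]

tr Q = 4 and det Q = 3, so the characteristic polynomial is λ² − (4)λ + (3) with roots 3 and 1.
Eigenvectors give P = [[2, −1], [−1, 1]] with P⁻¹ = [[1, 1], [1, 2]], and Q = P·diag(3, 1)·P⁻¹.
Then Q⁹ = P·diag(19683, 1)·P⁻¹ = [[39366, −1], [−19683, 1]] · [[1, 1], [1, 2]] = [[39365, 39364], [−19682, −19681]].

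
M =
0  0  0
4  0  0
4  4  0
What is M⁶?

M is strictly triangular, hence nilpotent: M³ = 0, so M⁶ = 0.

[[0, 0, 0], [0, 0, 0], [0, 0, 0]]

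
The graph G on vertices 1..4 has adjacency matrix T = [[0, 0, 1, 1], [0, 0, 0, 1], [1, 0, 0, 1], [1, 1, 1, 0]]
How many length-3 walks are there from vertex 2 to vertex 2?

The number of length-3 walks from vertex 2 to vertex 2 is entry (2,2) of T³, where T is the adjacency matrix.
T² = [[2, 1, 1, 1], [1, 1, 1, 0], [1, 1, 2, 1], [1, 0, 1, 3]]
T³ = [[2, 1, 3, 4], [1, 0, 1, 3], [3, 1, 2, 4], [4, 3, 4, 2]]

0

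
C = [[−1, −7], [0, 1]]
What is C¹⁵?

C² = I (check: tr C = 0 and det C = −1), so C¹⁵ = C since 15 is odd.

[[−1, −7], [0, 1]]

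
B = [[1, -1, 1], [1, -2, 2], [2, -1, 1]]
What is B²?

[[2, 0, 0], [3, 1, -1], [3, -1, 1]]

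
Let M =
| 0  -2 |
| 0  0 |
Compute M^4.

M is strictly triangular, hence nilpotent: M^2 = 0, so M^4 = 0.

[[0, 0], [0, 0]]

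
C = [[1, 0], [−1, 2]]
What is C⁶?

tr C = 3 and det C = 2, so the characteristic polynomial is λ² − (3)λ + (2) with roots 2 and 1.
Eigenvectors give P = [[0, 1], [1, 1]] with P⁻¹ = [[−1, 1], [1, 0]], and C = P·diag(2, 1)·P⁻¹.
Then C⁶ = P·diag(64, 1)·P⁻¹ = [[0, 1], [64, 1]] · [[−1, 1], [1, 0]] = [[1, 0], [−63, 64]].

[[1, 0], [−63, 64]]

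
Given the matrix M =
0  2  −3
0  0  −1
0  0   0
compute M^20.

M is strictly triangular, hence nilpotent: M^3 = 0, so M^20 = 0.

[[0, 0, 0], [0, 0, 0], [0, 0, 0]]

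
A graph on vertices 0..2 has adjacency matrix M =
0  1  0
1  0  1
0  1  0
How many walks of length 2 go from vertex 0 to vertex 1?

0

The number of length-2 walks from vertex 0 to vertex 1 is entry (0,1) of M², where M is the adjacency matrix.
M² = [[1, 0, 1], [0, 2, 0], [1, 0, 1]]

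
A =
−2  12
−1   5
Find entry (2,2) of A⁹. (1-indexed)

tr A = 3 and det A = 2, so the characteristic polynomial is λ² − (3)λ + (2) with roots 1 and 2.
Eigenvectors give P = [[4, 3], [1, 1]] with P⁻¹ = [[1, −3], [−1, 4]], and A = P·diag(1, 2)·P⁻¹.
Then A⁹ = P·diag(1, 512)·P⁻¹ = [[4, 1536], [1, 512]] · [[1, −3], [−1, 4]] = [[−1532, 6132], [−511, 2045]].

2045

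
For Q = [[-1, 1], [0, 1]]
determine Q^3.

Q² = I (check: tr Q = 0 and det Q = -1), so Q^3 = Q since 3 is odd.

[[-1, 1], [0, 1]]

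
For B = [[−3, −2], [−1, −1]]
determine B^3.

[[−41, −30], [−15, −11]]

B^2 = [[11, 8], [4, 3]]
B^3 = [[−41, −30], [−15, −11]]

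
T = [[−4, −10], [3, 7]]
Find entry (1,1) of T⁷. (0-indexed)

763

tr T = 3 and det T = 2, so the characteristic polynomial is λ² − (3)λ + (2) with roots 1 and 2.
Eigenvectors give P = [[−2, −5], [1, 3]] with P⁻¹ = [[−3, −5], [1, 2]], and T = P·diag(1, 2)·P⁻¹.
Then T⁷ = P·diag(1, 128)·P⁻¹ = [[−2, −640], [1, 384]] · [[−3, −5], [1, 2]] = [[−634, −1270], [381, 763]].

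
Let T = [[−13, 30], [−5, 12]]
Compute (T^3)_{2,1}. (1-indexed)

tr T = −1 and det T = −6, so the characteristic polynomial is λ² − (−1)λ + (−6) with roots −3 and 2.
Eigenvectors give P = [[3, −2], [1, −1]] with P⁻¹ = [[1, −2], [1, −3]], and T = P·diag(−3, 2)·P⁻¹.
Then T^3 = P·diag(−27, 8)·P⁻¹ = [[−81, −16], [−27, −8]] · [[1, −2], [1, −3]] = [[−97, 210], [−35, 78]].

−35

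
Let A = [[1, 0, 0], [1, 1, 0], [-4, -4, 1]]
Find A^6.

[[1, 0, 0], [6, 1, 0], [-84, -24, 1]]

A = I + N where N = [[0, 0, 0], [1, 0, 0], [-4, -4, 0]] is strictly lower-triangular, so N^3 = 0.
(I + N)^6 = I + 6·N + 15·N^2 = [[1, 0, 0], [6, 1, 0], [-84, -24, 1]].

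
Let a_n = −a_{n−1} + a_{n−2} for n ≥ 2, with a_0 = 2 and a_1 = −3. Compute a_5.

−21

With companion matrix Q = [[−1, 1], [1, 0]], [a_n, a_{n−1}]ᵀ = Q·[a_{n−1}, a_{n−2}]ᵀ, so [a_5, a_4]ᵀ = Q⁴·[a_1, a_0]ᵀ.
Q⁴ = [[5, −3], [−3, 2]], giving [a_5, a_4]ᵀ = [[−21], [13]].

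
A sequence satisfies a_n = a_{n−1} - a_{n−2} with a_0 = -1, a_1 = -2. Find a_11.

With companion matrix Q = [[1, -1], [1, 0]], [a_n, a_{n−1}]ᵀ = Q·[a_{n−1}, a_{n−2}]ᵀ, so [a_11, a_10]ᵀ = Q¹⁰·[a_1, a_0]ᵀ.
Q¹⁰ = [[-1, 1], [-1, 0]], giving [a_11, a_10]ᵀ = [[1], [2]].

1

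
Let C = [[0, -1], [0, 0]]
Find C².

[[0, 0], [0, 0]]

C is strictly triangular, hence nilpotent: C² = 0, so C² = 0.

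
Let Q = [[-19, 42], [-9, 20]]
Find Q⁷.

[[-775, 1806], [-387, 902]]

tr Q = 1 and det Q = -2, so the characteristic polynomial is λ² − (1)λ + (-2) with roots 2 and -1.
Eigenvectors give P = [[2, -7], [1, -3]] with P⁻¹ = [[-3, 7], [-1, 2]], and Q = P·diag(2, -1)·P⁻¹.
Then Q⁷ = P·diag(128, -1)·P⁻¹ = [[256, 7], [128, 3]] · [[-3, 7], [-1, 2]] = [[-775, 1806], [-387, 902]].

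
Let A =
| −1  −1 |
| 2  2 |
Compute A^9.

A² = A (a projection; rank 1, trace 1), so A^9 = A.

[[−1, −1], [2, 2]]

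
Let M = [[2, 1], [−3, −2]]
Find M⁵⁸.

[[1, 0], [0, 1]]

M² = I (check: tr M = 0 and det M = −1), so M⁵⁸ = I since 58 is even.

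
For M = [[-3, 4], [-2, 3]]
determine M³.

M² = I (check: tr M = 0 and det M = -1), so M³ = M since 3 is odd.

[[-3, 4], [-2, 3]]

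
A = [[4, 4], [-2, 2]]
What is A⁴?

[[-224, 96], [-48, -272]]

A² = [[8, 24], [-12, -4]]
A³ = [[-16, 80], [-40, -56]]
A⁴ = [[-224, 96], [-48, -272]]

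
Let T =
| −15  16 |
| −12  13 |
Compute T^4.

tr T = −2 and det T = −3, so the characteristic polynomial is λ² − (−2)λ + (−3) with roots 1 and −3.
Eigenvectors give P = [[1, 4], [1, 3]] with P⁻¹ = [[−3, 4], [1, −1]], and T = P·diag(1, −3)·P⁻¹.
Then T^4 = P·diag(1, 81)·P⁻¹ = [[1, 324], [1, 243]] · [[−3, 4], [1, −1]] = [[321, −320], [240, −239]].

[[321, −320], [240, −239]]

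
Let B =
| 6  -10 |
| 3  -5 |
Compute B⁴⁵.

[[6, -10], [3, -5]]

B² = B (a projection; rank 1, trace 1), so B⁴⁵ = B.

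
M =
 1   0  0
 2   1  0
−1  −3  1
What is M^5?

M = I + N where N = [[0, 0, 0], [2, 0, 0], [−1, −3, 0]] is strictly lower-triangular, so N^3 = 0.
(I + N)^5 = I + 5·N + 10·N^2 = [[1, 0, 0], [10, 1, 0], [−65, −15, 1]].

[[1, 0, 0], [10, 1, 0], [−65, −15, 1]]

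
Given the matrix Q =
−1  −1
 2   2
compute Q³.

[[−1, −1], [2, 2]]

Q² = Q (a projection; rank 1, trace 1), so Q³ = Q.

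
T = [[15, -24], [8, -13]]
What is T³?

[[111, -168], [56, -85]]

tr T = 2 and det T = -3, so the characteristic polynomial is λ² − (2)λ + (-3) with roots -1 and 3.
Eigenvectors give P = [[3, -2], [2, -1]] with P⁻¹ = [[-1, 2], [-2, 3]], and T = P·diag(-1, 3)·P⁻¹.
Then T³ = P·diag(-1, 27)·P⁻¹ = [[-3, -54], [-2, -27]] · [[-1, 2], [-2, 3]] = [[111, -168], [56, -85]].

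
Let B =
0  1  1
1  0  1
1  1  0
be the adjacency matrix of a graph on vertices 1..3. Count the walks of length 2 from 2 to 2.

The number of length-2 walks from vertex 2 to vertex 2 is entry (2,2) of B², where B is the adjacency matrix.
B² = [[2, 1, 1], [1, 2, 1], [1, 1, 2]]

2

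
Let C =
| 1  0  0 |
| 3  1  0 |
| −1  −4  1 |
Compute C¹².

[[1, 0, 0], [36, 1, 0], [−804, −48, 1]]

C = I + N where N = [[0, 0, 0], [3, 0, 0], [−1, −4, 0]] is strictly lower-triangular, so N³ = 0.
(I + N)¹² = I + 12·N + 66·N² = [[1, 0, 0], [36, 1, 0], [−804, −48, 1]].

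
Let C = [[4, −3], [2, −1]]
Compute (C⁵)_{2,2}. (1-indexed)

−61

tr C = 3 and det C = 2, so the characteristic polynomial is λ² − (3)λ + (2) with roots 1 and 2.
Eigenvectors give P = [[1, 3], [1, 2]] with P⁻¹ = [[−2, 3], [1, −1]], and C = P·diag(1, 2)·P⁻¹.
Then C⁵ = P·diag(1, 32)·P⁻¹ = [[1, 96], [1, 64]] · [[−2, 3], [1, −1]] = [[94, −93], [62, −61]].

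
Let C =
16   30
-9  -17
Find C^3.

tr C = -1 and det C = -2, so the characteristic polynomial is λ² − (-1)λ + (-2) with roots 1 and -2.
Eigenvectors give P = [[-2, 5], [1, -3]] with P⁻¹ = [[-3, -5], [-1, -2]], and C = P·diag(1, -2)·P⁻¹.
Then C^3 = P·diag(1, -8)·P⁻¹ = [[-2, -40], [1, 24]] · [[-3, -5], [-1, -2]] = [[46, 90], [-27, -53]].

[[46, 90], [-27, -53]]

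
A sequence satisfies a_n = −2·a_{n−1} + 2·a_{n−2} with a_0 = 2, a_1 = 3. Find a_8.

With companion matrix C = [[−2, 2], [1, 0]], [a_n, a_{n−1}]ᵀ = C·[a_{n−1}, a_{n−2}]ᵀ, so [a_8, a_7]ᵀ = C⁷·[a_1, a_0]ᵀ.
C⁷ = [[−896, 656], [328, −240]], giving [a_8, a_7]ᵀ = [[−1376], [504]].

−1376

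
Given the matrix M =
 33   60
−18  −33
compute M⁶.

[[729, 0], [0, 729]]

tr M = 0 and det M = −9, so the characteristic polynomial is λ² − (0)λ + (−9) with roots −3 and 3.
Eigenvectors give P = [[−5, −2], [3, 1]] with P⁻¹ = [[1, 2], [−3, −5]], and M = P·diag(−3, 3)·P⁻¹.
Then M⁶ = P·diag(729, 729)·P⁻¹ = [[−3645, −1458], [2187, 729]] · [[1, 2], [−3, −5]] = [[729, 0], [0, 729]].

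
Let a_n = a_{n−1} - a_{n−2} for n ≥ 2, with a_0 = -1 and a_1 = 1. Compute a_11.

-2

With companion matrix C = [[1, -1], [1, 0]], [a_n, a_{n−1}]ᵀ = C·[a_{n−1}, a_{n−2}]ᵀ, so [a_11, a_10]ᵀ = C¹⁰·[a_1, a_0]ᵀ.
C¹⁰ = [[-1, 1], [-1, 0]], giving [a_11, a_10]ᵀ = [[-2], [-1]].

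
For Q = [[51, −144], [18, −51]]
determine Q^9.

[[334611, −944784], [118098, −334611]]

tr Q = 0 and det Q = −9, so the characteristic polynomial is λ² − (0)λ + (−9) with roots 3 and −3.
Eigenvectors give P = [[3, −8], [1, −3]] with P⁻¹ = [[3, −8], [1, −3]], and Q = P·diag(3, −3)·P⁻¹.
Then Q^9 = P·diag(19683, −19683)·P⁻¹ = [[59049, 157464], [19683, 59049]] · [[3, −8], [1, −3]] = [[334611, −944784], [118098, −334611]].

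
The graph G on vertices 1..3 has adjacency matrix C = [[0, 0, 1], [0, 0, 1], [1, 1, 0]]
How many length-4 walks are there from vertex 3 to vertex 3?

4

The number of length-4 walks from vertex 3 to vertex 3 is entry (3,3) of C⁴, where C is the adjacency matrix.
C² = [[1, 1, 0], [1, 1, 0], [0, 0, 2]]
C³ = [[0, 0, 2], [0, 0, 2], [2, 2, 0]]
C⁴ = [[2, 2, 0], [2, 2, 0], [0, 0, 4]]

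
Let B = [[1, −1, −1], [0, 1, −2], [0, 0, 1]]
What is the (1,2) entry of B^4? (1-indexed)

B = I + N where N = [[0, −1, −1], [0, 0, −2], [0, 0, 0]] is strictly upper-triangular, so N^3 = 0.
(I + N)^4 = I + 4·N + 6·N^2 = [[1, −4, 8], [0, 1, −8], [0, 0, 1]].

−4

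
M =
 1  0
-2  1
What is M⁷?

M = I + N where N = [[0, 0], [-2, 0]] is strictly lower-triangular, so N² = 0.
(I + N)⁷ = I + 7·N = [[1, 0], [-14, 1]].

[[1, 0], [-14, 1]]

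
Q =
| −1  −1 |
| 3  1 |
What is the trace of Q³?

Q² = [[−2, 0], [0, −2]]
Q³ = [[2, 2], [−6, −2]]

0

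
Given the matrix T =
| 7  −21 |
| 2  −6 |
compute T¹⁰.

T² = T (a projection; rank 1, trace 1), so T¹⁰ = T.

[[7, −21], [2, −6]]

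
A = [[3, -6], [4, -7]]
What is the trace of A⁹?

tr A = -4 and det A = 3, so the characteristic polynomial is λ² − (-4)λ + (3) with roots -3 and -1.
Eigenvectors give P = [[1, 3], [1, 2]] with P⁻¹ = [[-2, 3], [1, -1]], and A = P·diag(-3, -1)·P⁻¹.
Then A⁹ = P·diag(-19683, -1)·P⁻¹ = [[-19683, -3], [-19683, -2]] · [[-2, 3], [1, -1]] = [[39363, -59046], [39364, -59047]].

-19684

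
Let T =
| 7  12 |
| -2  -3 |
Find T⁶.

tr T = 4 and det T = 3, so the characteristic polynomial is λ² − (4)λ + (3) with roots 3 and 1.
Eigenvectors give P = [[-3, -2], [1, 1]] with P⁻¹ = [[-1, -2], [1, 3]], and T = P·diag(3, 1)·P⁻¹.
Then T⁶ = P·diag(729, 1)·P⁻¹ = [[-2187, -2], [729, 1]] · [[-1, -2], [1, 3]] = [[2185, 4368], [-728, -1455]].

[[2185, 4368], [-728, -1455]]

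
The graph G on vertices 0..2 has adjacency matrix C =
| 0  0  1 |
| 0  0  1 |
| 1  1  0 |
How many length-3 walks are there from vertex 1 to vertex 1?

The number of length-3 walks from vertex 1 to vertex 1 is entry (1,1) of C^3, where C is the adjacency matrix.
C^2 = [[1, 1, 0], [1, 1, 0], [0, 0, 2]]
C^3 = [[0, 0, 2], [0, 0, 2], [2, 2, 0]]

0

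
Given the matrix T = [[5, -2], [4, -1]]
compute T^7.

tr T = 4 and det T = 3, so the characteristic polynomial is λ² − (4)λ + (3) with roots 1 and 3.
Eigenvectors give P = [[-1, 1], [-2, 1]] with P⁻¹ = [[1, -1], [2, -1]], and T = P·diag(1, 3)·P⁻¹.
Then T^7 = P·diag(1, 2187)·P⁻¹ = [[-1, 2187], [-2, 2187]] · [[1, -1], [2, -1]] = [[4373, -2186], [4372, -2185]].

[[4373, -2186], [4372, -2185]]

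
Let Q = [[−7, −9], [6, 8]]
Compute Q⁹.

[[−1027, −1539], [1026, 1538]]

tr Q = 1 and det Q = −2, so the characteristic polynomial is λ² − (1)λ + (−2) with roots −1 and 2.
Eigenvectors give P = [[−3, −1], [2, 1]] with P⁻¹ = [[−1, −1], [2, 3]], and Q = P·diag(−1, 2)·P⁻¹.
Then Q⁹ = P·diag(−1, 512)·P⁻¹ = [[3, −512], [−2, 512]] · [[−1, −1], [2, 3]] = [[−1027, −1539], [1026, 1538]].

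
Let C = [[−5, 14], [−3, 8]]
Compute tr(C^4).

17

tr C = 3 and det C = 2, so the characteristic polynomial is λ² − (3)λ + (2) with roots 2 and 1.
Eigenvectors give P = [[−2, 7], [−1, 3]] with P⁻¹ = [[3, −7], [1, −2]], and C = P·diag(2, 1)·P⁻¹.
Then C^4 = P·diag(16, 1)·P⁻¹ = [[−32, 7], [−16, 3]] · [[3, −7], [1, −2]] = [[−89, 210], [−45, 106]].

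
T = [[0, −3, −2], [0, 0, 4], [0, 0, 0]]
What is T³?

[[0, 0, 0], [0, 0, 0], [0, 0, 0]]

T is strictly triangular, hence nilpotent: T³ = 0, so T³ = 0.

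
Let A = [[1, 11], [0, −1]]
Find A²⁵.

A² = I (check: tr A = 0 and det A = −1), so A²⁵ = A since 25 is odd.

[[1, 11], [0, −1]]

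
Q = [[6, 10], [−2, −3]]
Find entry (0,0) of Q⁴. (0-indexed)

76

tr Q = 3 and det Q = 2, so the characteristic polynomial is λ² − (3)λ + (2) with roots 2 and 1.
Eigenvectors give P = [[−5, 2], [2, −1]] with P⁻¹ = [[−1, −2], [−2, −5]], and Q = P·diag(2, 1)·P⁻¹.
Then Q⁴ = P·diag(16, 1)·P⁻¹ = [[−80, 2], [32, −1]] · [[−1, −2], [−2, −5]] = [[76, 150], [−30, −59]].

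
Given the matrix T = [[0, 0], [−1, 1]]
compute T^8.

[[0, 0], [−1, 1]]

T² = T (a projection; rank 1, trace 1), so T^8 = T.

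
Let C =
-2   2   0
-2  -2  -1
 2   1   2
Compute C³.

[[12, 14, 4], [-10, 14, 1], [2, -9, 2]]

C² = [[0, -8, -2], [6, -1, 0], [-2, 4, 3]]
C³ = [[12, 14, 4], [-10, 14, 1], [2, -9, 2]]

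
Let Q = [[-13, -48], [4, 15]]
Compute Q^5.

[[-733, -2928], [244, 975]]

tr Q = 2 and det Q = -3, so the characteristic polynomial is λ² − (2)λ + (-3) with roots 3 and -1.
Eigenvectors give P = [[-3, 4], [1, -1]] with P⁻¹ = [[1, 4], [1, 3]], and Q = P·diag(3, -1)·P⁻¹.
Then Q^5 = P·diag(243, -1)·P⁻¹ = [[-729, -4], [243, 1]] · [[1, 4], [1, 3]] = [[-733, -2928], [244, 975]].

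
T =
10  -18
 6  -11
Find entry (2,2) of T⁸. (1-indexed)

tr T = -1 and det T = -2, so the characteristic polynomial is λ² − (-1)λ + (-2) with roots 1 and -2.
Eigenvectors give P = [[2, 3], [1, 2]] with P⁻¹ = [[2, -3], [-1, 2]], and T = P·diag(1, -2)·P⁻¹.
Then T⁸ = P·diag(1, 256)·P⁻¹ = [[2, 768], [1, 512]] · [[2, -3], [-1, 2]] = [[-764, 1530], [-510, 1021]].

1021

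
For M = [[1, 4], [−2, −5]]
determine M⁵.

tr M = −4 and det M = 3, so the characteristic polynomial is λ² − (−4)λ + (3) with roots −3 and −1.
Eigenvectors give P = [[−1, 2], [1, −1]] with P⁻¹ = [[1, 2], [1, 1]], and M = P·diag(−3, −1)·P⁻¹.
Then M⁵ = P·diag(−243, −1)·P⁻¹ = [[243, −2], [−243, 1]] · [[1, 2], [1, 1]] = [[241, 484], [−242, −485]].

[[241, 484], [−242, −485]]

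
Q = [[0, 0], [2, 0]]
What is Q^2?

Q is strictly triangular, hence nilpotent: Q^2 = 0, so Q^2 = 0.

[[0, 0], [0, 0]]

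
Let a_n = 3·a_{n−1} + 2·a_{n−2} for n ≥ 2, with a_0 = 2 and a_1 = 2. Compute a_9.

69842

With companion matrix Q = [[3, 2], [1, 0]], [a_n, a_{n−1}]ᵀ = Q·[a_{n−1}, a_{n−2}]ᵀ, so [a_9, a_8]ᵀ = Q⁸·[a_1, a_0]ᵀ.
Q⁸ = [[22363, 12558], [6279, 3526]], giving [a_9, a_8]ᵀ = [[69842], [19610]].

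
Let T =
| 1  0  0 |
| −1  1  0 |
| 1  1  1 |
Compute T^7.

[[1, 0, 0], [−7, 1, 0], [−14, 7, 1]]

T = I + N where N = [[0, 0, 0], [−1, 0, 0], [1, 1, 0]] is strictly lower-triangular, so N^3 = 0.
(I + N)^7 = I + 7·N + 21·N^2 = [[1, 0, 0], [−7, 1, 0], [−14, 7, 1]].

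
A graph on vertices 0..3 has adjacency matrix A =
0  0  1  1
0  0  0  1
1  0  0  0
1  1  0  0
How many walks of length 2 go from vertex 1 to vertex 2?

The number of length-2 walks from vertex 1 to vertex 2 is entry (1,2) of A², where A is the adjacency matrix.
A² = [[2, 1, 0, 0], [1, 1, 0, 0], [0, 0, 1, 1], [0, 0, 1, 2]]

0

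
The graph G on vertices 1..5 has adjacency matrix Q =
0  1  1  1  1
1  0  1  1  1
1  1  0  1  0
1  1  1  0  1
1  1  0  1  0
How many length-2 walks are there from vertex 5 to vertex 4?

2

The number of length-2 walks from vertex 5 to vertex 4 is entry (5,4) of Q², where Q is the adjacency matrix.
Q² = [[4, 3, 2, 3, 2], [3, 4, 2, 3, 2], [2, 2, 3, 2, 3], [3, 3, 2, 4, 2], [2, 2, 3, 2, 3]]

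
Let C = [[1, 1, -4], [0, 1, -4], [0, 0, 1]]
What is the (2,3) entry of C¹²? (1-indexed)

C = I + N where N = [[0, 1, -4], [0, 0, -4], [0, 0, 0]] is strictly upper-triangular, so N³ = 0.
(I + N)¹² = I + 12·N + 66·N² = [[1, 12, -312], [0, 1, -48], [0, 0, 1]].

-48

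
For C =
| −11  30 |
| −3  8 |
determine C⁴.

[[151, −450], [45, −134]]

tr C = −3 and det C = 2, so the characteristic polynomial is λ² − (−3)λ + (2) with roots −1 and −2.
Eigenvectors give P = [[3, 10], [1, 3]] with P⁻¹ = [[−3, 10], [1, −3]], and C = P·diag(−1, −2)·P⁻¹.
Then C⁴ = P·diag(1, 16)·P⁻¹ = [[3, 160], [1, 48]] · [[−3, 10], [1, −3]] = [[151, −450], [45, −134]].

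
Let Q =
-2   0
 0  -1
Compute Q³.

[[-8, 0], [0, -1]]

Q² = [[4, 0], [0, 1]]
Q³ = [[-8, 0], [0, -1]]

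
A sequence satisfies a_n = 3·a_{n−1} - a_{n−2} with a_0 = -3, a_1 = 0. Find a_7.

With companion matrix A = [[3, -1], [1, 0]], [a_n, a_{n−1}]ᵀ = A·[a_{n−1}, a_{n−2}]ᵀ, so [a_7, a_6]ᵀ = A^6·[a_1, a_0]ᵀ.
A^6 = [[377, -144], [144, -55]], giving [a_7, a_6]ᵀ = [[432], [165]].

432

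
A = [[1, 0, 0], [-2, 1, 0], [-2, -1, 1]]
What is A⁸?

A = I + N where N = [[0, 0, 0], [-2, 0, 0], [-2, -1, 0]] is strictly lower-triangular, so N³ = 0.
(I + N)⁸ = I + 8·N + 28·N² = [[1, 0, 0], [-16, 1, 0], [40, -8, 1]].

[[1, 0, 0], [-16, 1, 0], [40, -8, 1]]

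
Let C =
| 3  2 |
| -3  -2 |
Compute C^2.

[[3, 2], [-3, -2]]

C² = C (a projection; rank 1, trace 1), so C^2 = C.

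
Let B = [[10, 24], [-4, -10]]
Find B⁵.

tr B = 0 and det B = -4, so the characteristic polynomial is λ² − (0)λ + (-4) with roots -2 and 2.
Eigenvectors give P = [[-2, -3], [1, 1]] with P⁻¹ = [[1, 3], [-1, -2]], and B = P·diag(-2, 2)·P⁻¹.
Then B⁵ = P·diag(-32, 32)·P⁻¹ = [[64, -96], [-32, 32]] · [[1, 3], [-1, -2]] = [[160, 384], [-64, -160]].

[[160, 384], [-64, -160]]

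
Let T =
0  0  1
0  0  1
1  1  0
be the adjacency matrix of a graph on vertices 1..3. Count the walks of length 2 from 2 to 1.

1

The number of length-2 walks from vertex 2 to vertex 1 is entry (2,1) of T², where T is the adjacency matrix.
T² = [[1, 1, 0], [1, 1, 0], [0, 0, 2]]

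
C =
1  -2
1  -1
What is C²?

[[-1, 0], [0, -1]]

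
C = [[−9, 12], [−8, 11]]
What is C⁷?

[[−4377, 6564], [−4376, 6563]]

tr C = 2 and det C = −3, so the characteristic polynomial is λ² − (2)λ + (−3) with roots 3 and −1.
Eigenvectors give P = [[−1, 3], [−1, 2]] with P⁻¹ = [[2, −3], [1, −1]], and C = P·diag(3, −1)·P⁻¹.
Then C⁷ = P·diag(2187, −1)·P⁻¹ = [[−2187, −3], [−2187, −2]] · [[2, −3], [1, −1]] = [[−4377, 6564], [−4376, 6563]].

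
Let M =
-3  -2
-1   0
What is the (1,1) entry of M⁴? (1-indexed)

M² = [[11, 6], [3, 2]]
M³ = [[-39, -22], [-11, -6]]
M⁴ = [[139, 78], [39, 22]]

139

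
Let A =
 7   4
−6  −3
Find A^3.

[[79, 52], [−78, −51]]

tr A = 4 and det A = 3, so the characteristic polynomial is λ² − (4)λ + (3) with roots 3 and 1.
Eigenvectors give P = [[−1, 2], [1, −3]] with P⁻¹ = [[−3, −2], [−1, −1]], and A = P·diag(3, 1)·P⁻¹.
Then A^3 = P·diag(27, 1)·P⁻¹ = [[−27, 2], [27, −3]] · [[−3, −2], [−1, −1]] = [[79, 52], [−78, −51]].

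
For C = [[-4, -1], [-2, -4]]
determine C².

[[18, 8], [16, 18]]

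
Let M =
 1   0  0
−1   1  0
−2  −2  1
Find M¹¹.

M = I + N where N = [[0, 0, 0], [−1, 0, 0], [−2, −2, 0]] is strictly lower-triangular, so N³ = 0.
(I + N)¹¹ = I + 11·N + 55·N² = [[1, 0, 0], [−11, 1, 0], [88, −22, 1]].

[[1, 0, 0], [−11, 1, 0], [88, −22, 1]]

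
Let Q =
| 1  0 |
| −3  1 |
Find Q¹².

[[1, 0], [−36, 1]]

Q = I + N where N = [[0, 0], [−3, 0]] is strictly lower-triangular, so N² = 0.
(I + N)¹² = I + 12·N = [[1, 0], [−36, 1]].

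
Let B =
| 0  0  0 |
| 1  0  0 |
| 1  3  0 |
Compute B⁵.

B is strictly triangular, hence nilpotent: B³ = 0, so B⁵ = 0.

[[0, 0, 0], [0, 0, 0], [0, 0, 0]]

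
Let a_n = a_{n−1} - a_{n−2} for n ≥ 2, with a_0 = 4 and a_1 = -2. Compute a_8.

With companion matrix B = [[1, -1], [1, 0]], [a_n, a_{n−1}]ᵀ = B·[a_{n−1}, a_{n−2}]ᵀ, so [a_8, a_7]ᵀ = B⁷·[a_1, a_0]ᵀ.
B⁷ = [[1, -1], [1, 0]], giving [a_8, a_7]ᵀ = [[-6], [-2]].

-6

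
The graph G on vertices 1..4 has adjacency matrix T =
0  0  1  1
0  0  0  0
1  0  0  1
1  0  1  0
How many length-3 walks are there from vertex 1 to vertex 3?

The number of length-3 walks from vertex 1 to vertex 3 is entry (1,3) of T³, where T is the adjacency matrix.
T² = [[2, 0, 1, 1], [0, 0, 0, 0], [1, 0, 2, 1], [1, 0, 1, 2]]
T³ = [[2, 0, 3, 3], [0, 0, 0, 0], [3, 0, 2, 3], [3, 0, 3, 2]]

3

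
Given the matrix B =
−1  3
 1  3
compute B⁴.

[[28, 96], [32, 156]]

B² = [[4, 6], [2, 12]]
B³ = [[2, 30], [10, 42]]
B⁴ = [[28, 96], [32, 156]]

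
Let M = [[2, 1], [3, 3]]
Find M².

[[7, 5], [15, 12]]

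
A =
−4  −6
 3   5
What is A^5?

tr A = 1 and det A = −2, so the characteristic polynomial is λ² − (1)λ + (−2) with roots −1 and 2.
Eigenvectors give P = [[2, −1], [−1, 1]] with P⁻¹ = [[1, 1], [1, 2]], and A = P·diag(−1, 2)·P⁻¹.
Then A^5 = P·diag(−1, 32)·P⁻¹ = [[−2, −32], [1, 32]] · [[1, 1], [1, 2]] = [[−34, −66], [33, 65]].

[[−34, −66], [33, 65]]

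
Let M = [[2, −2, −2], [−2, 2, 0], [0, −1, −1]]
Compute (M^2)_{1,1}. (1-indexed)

8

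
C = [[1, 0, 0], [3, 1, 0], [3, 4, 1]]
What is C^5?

C = I + N where N = [[0, 0, 0], [3, 0, 0], [3, 4, 0]] is strictly lower-triangular, so N^3 = 0.
(I + N)^5 = I + 5·N + 10·N^2 = [[1, 0, 0], [15, 1, 0], [135, 20, 1]].

[[1, 0, 0], [15, 1, 0], [135, 20, 1]]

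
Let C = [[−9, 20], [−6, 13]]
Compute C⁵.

tr C = 4 and det C = 3, so the characteristic polynomial is λ² − (4)λ + (3) with roots 3 and 1.
Eigenvectors give P = [[−5, 2], [−3, 1]] with P⁻¹ = [[1, −2], [3, −5]], and C = P·diag(3, 1)·P⁻¹.
Then C⁵ = P·diag(243, 1)·P⁻¹ = [[−1215, 2], [−729, 1]] · [[1, −2], [3, −5]] = [[−1209, 2420], [−726, 1453]].

[[−1209, 2420], [−726, 1453]]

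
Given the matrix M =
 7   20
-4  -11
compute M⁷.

[[8743, 21860], [-4372, -10931]]

tr M = -4 and det M = 3, so the characteristic polynomial is λ² − (-4)λ + (3) with roots -1 and -3.
Eigenvectors give P = [[5, -2], [-2, 1]] with P⁻¹ = [[1, 2], [2, 5]], and M = P·diag(-1, -3)·P⁻¹.
Then M⁷ = P·diag(-1, -2187)·P⁻¹ = [[-5, 4374], [2, -2187]] · [[1, 2], [2, 5]] = [[8743, 21860], [-4372, -10931]].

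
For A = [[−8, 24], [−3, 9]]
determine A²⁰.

A² = A (a projection; rank 1, trace 1), so A²⁰ = A.

[[−8, 24], [−3, 9]]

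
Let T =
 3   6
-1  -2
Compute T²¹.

T² = T (a projection; rank 1, trace 1), so T²¹ = T.

[[3, 6], [-1, -2]]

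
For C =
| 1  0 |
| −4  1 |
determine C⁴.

C = I + N where N = [[0, 0], [−4, 0]] is strictly lower-triangular, so N² = 0.
(I + N)⁴ = I + 4·N = [[1, 0], [−16, 1]].

[[1, 0], [−16, 1]]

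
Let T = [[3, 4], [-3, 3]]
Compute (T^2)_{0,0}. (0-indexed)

-3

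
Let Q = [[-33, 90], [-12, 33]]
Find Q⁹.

tr Q = 0 and det Q = -9, so the characteristic polynomial is λ² − (0)λ + (-9) with roots 3 and -3.
Eigenvectors give P = [[-5, 3], [-2, 1]] with P⁻¹ = [[1, -3], [2, -5]], and Q = P·diag(3, -3)·P⁻¹.
Then Q⁹ = P·diag(19683, -19683)·P⁻¹ = [[-98415, -59049], [-39366, -19683]] · [[1, -3], [2, -5]] = [[-216513, 590490], [-78732, 216513]].

[[-216513, 590490], [-78732, 216513]]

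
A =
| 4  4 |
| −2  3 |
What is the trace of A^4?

A^2 = [[8, 28], [−14, 1]]
A^3 = [[−24, 116], [−58, −53]]
A^4 = [[−328, 252], [−126, −391]]

−719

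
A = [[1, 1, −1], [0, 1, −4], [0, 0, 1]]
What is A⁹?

A = I + N where N = [[0, 1, −1], [0, 0, −4], [0, 0, 0]] is strictly upper-triangular, so N³ = 0.
(I + N)⁹ = I + 9·N + 36·N² = [[1, 9, −153], [0, 1, −36], [0, 0, 1]].

[[1, 9, −153], [0, 1, −36], [0, 0, 1]]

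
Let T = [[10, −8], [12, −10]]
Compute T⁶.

[[64, 0], [0, 64]]

tr T = 0 and det T = −4, so the characteristic polynomial is λ² − (0)λ + (−4) with roots 2 and −2.
Eigenvectors give P = [[1, −2], [1, −3]] with P⁻¹ = [[3, −2], [1, −1]], and T = P·diag(2, −2)·P⁻¹.
Then T⁶ = P·diag(64, 64)·P⁻¹ = [[64, −128], [64, −192]] · [[3, −2], [1, −1]] = [[64, 0], [0, 64]].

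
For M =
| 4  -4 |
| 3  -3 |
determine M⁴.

[[4, -4], [3, -3]]

M² = M (a projection; rank 1, trace 1), so M⁴ = M.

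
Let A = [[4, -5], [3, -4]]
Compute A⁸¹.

[[4, -5], [3, -4]]

A² = I (check: tr A = 0 and det A = -1), so A⁸¹ = A since 81 is odd.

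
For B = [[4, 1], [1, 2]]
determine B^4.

[[325, 132], [132, 61]]

B^2 = [[17, 6], [6, 5]]
B^3 = [[74, 29], [29, 16]]
B^4 = [[325, 132], [132, 61]]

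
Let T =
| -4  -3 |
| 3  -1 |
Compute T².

[[7, 15], [-15, -8]]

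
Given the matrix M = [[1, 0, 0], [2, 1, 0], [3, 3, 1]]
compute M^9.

[[1, 0, 0], [18, 1, 0], [243, 27, 1]]

M = I + N where N = [[0, 0, 0], [2, 0, 0], [3, 3, 0]] is strictly lower-triangular, so N^3 = 0.
(I + N)^9 = I + 9·N + 36·N^2 = [[1, 0, 0], [18, 1, 0], [243, 27, 1]].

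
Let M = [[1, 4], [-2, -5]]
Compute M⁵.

[[241, 484], [-242, -485]]

tr M = -4 and det M = 3, so the characteristic polynomial is λ² − (-4)λ + (3) with roots -1 and -3.
Eigenvectors give P = [[2, 1], [-1, -1]] with P⁻¹ = [[1, 1], [-1, -2]], and M = P·diag(-1, -3)·P⁻¹.
Then M⁵ = P·diag(-1, -243)·P⁻¹ = [[-2, -243], [1, 243]] · [[1, 1], [-1, -2]] = [[241, 484], [-242, -485]].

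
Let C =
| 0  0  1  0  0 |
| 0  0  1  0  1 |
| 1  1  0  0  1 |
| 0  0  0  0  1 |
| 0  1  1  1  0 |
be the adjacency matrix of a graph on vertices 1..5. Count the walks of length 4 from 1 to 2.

The number of length-4 walks from vertex 1 to vertex 2 is entry (1,2) of C^4, where C is the adjacency matrix.
C^2 = [[1, 1, 0, 0, 1], [1, 2, 1, 1, 1], [0, 1, 3, 1, 1], [0, 1, 1, 1, 0], [1, 1, 1, 0, 3]]
C^3 = [[0, 1, 3, 1, 1], [1, 2, 4, 1, 4], [3, 4, 2, 1, 5], [1, 1, 1, 0, 3], [1, 4, 5, 3, 2]]
C^4 = [[3, 4, 2, 1, 5], [4, 8, 7, 4, 7], [2, 7, 12, 5, 7], [1, 4, 5, 3, 2], [5, 7, 7, 2, 12]]

4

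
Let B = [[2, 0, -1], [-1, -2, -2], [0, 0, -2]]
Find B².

[[4, 0, 0], [0, 4, 9], [0, 0, 4]]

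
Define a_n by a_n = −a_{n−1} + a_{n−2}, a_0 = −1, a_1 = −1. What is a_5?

With companion matrix B = [[−1, 1], [1, 0]], [a_n, a_{n−1}]ᵀ = B·[a_{n−1}, a_{n−2}]ᵀ, so [a_5, a_4]ᵀ = B^4·[a_1, a_0]ᵀ.
B^4 = [[5, −3], [−3, 2]], giving [a_5, a_4]ᵀ = [[−2], [1]].

−2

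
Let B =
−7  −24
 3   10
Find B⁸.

tr B = 3 and det B = 2, so the characteristic polynomial is λ² − (3)λ + (2) with roots 1 and 2.
Eigenvectors give P = [[−3, −8], [1, 3]] with P⁻¹ = [[−3, −8], [1, 3]], and B = P·diag(1, 2)·P⁻¹.
Then B⁸ = P·diag(1, 256)·P⁻¹ = [[−3, −2048], [1, 768]] · [[−3, −8], [1, 3]] = [[−2039, −6120], [765, 2296]].

[[−2039, −6120], [765, 2296]]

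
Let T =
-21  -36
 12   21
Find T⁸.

tr T = 0 and det T = -9, so the characteristic polynomial is λ² − (0)λ + (-9) with roots 3 and -3.
Eigenvectors give P = [[-3, 2], [2, -1]] with P⁻¹ = [[1, 2], [2, 3]], and T = P·diag(3, -3)·P⁻¹.
Then T⁸ = P·diag(6561, 6561)·P⁻¹ = [[-19683, 13122], [13122, -6561]] · [[1, 2], [2, 3]] = [[6561, 0], [0, 6561]].

[[6561, 0], [0, 6561]]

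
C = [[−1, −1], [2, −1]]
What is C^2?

[[−1, 2], [−4, −1]]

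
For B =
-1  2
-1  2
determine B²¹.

[[-1, 2], [-1, 2]]

B² = B (a projection; rank 1, trace 1), so B²¹ = B.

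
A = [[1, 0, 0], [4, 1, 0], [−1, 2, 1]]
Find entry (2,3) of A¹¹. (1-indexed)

0

A = I + N where N = [[0, 0, 0], [4, 0, 0], [−1, 2, 0]] is strictly lower-triangular, so N³ = 0.
(I + N)¹¹ = I + 11·N + 55·N² = [[1, 0, 0], [44, 1, 0], [429, 22, 1]].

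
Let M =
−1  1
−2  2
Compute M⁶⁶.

M² = M (a projection; rank 1, trace 1), so M⁶⁶ = M.

[[−1, 1], [−2, 2]]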